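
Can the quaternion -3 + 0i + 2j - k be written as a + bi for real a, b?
No. The quaternion -3 + 2j - k has j-coefficient y = 2 and k-coefficient z = -1, not both zero, so it does not lie in the complex subalgebra spanned by 1 and i.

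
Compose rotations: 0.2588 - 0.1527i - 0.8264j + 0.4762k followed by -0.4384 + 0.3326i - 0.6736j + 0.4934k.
-0.8543 + 0.24i - 0.0458j - 0.4588k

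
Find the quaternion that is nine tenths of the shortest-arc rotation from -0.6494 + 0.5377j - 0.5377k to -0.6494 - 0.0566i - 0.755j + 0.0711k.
0.5392 + 0.0557i + 0.8263j - 0.1529k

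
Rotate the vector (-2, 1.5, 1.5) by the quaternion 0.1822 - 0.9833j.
(1.33, 1.5, -2.117)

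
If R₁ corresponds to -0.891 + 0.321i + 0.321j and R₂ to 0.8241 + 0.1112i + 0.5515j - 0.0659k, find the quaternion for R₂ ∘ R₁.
-0.947 + 0.1866i - 0.248j - 0.0826k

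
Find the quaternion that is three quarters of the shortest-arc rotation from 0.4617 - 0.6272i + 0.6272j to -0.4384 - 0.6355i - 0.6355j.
0.5407 + 0.3401i + 0.7694j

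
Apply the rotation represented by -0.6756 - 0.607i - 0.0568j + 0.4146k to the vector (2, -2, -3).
(1.321, 1.781, -3.476)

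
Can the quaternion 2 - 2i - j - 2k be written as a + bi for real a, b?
No. The quaternion 2 - 2i - j - 2k has j-coefficient y = -1 and k-coefficient z = -2, not both zero, so it does not lie in the complex subalgebra spanned by 1 and i.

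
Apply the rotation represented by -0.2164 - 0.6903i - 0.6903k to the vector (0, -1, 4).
(4.111, -0.289, -0.111)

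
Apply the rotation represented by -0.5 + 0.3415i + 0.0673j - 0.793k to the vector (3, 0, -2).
(0.418, 2.047, -2.938)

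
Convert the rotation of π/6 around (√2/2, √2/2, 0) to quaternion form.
0.9659 + 0.183i + 0.183j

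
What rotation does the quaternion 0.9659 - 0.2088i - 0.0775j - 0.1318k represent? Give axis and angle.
axis = (-0.8068, -0.2995, -0.5093), θ = π/6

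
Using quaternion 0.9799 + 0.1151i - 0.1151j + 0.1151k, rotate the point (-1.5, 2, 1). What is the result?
(-2.124, 1.343, 0.967)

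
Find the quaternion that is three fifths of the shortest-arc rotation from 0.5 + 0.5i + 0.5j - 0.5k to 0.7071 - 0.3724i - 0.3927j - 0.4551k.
0.7947 - 0.0125i - 0.0277j - 0.6063k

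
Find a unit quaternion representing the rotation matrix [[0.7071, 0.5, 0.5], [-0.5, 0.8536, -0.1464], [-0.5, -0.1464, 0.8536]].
0.9239 + 0.2706j - 0.2706k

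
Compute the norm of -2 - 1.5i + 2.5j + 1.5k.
3.841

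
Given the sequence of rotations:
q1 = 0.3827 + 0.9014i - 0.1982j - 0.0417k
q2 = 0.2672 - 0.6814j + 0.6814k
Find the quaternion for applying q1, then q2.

q2 · q1 = -0.0044 + 0.4043i + 0.3005j + 0.8638k
-0.0044 + 0.4043i + 0.3005j + 0.8638k


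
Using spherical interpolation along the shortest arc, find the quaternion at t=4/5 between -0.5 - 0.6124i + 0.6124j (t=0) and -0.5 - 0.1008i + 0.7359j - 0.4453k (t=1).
-0.5208 - 0.2159i + 0.7398j - 0.3673k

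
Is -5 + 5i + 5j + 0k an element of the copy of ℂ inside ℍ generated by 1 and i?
No. The quaternion -5 + 5i + 5j has j-coefficient y = 5 and k-coefficient z = 0, not both zero, so it does not lie in the complex subalgebra spanned by 1 and i.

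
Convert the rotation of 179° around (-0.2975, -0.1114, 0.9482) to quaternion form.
0.0087 - 0.2975i - 0.1114j + 0.9482k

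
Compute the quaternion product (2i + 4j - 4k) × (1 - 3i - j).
10 - 2i + 16j + 6k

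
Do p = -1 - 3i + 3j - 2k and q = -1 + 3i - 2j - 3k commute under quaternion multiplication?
No: pq = 10 - 13i - 16j + 2k ≠ 10 + 13i + 14j + 8k = qp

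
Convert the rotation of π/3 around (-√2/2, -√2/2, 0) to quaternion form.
0.866 - 0.3536i - 0.3536j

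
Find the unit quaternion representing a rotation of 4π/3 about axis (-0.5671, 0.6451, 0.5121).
-0.5 - 0.4911i + 0.5587j + 0.4435k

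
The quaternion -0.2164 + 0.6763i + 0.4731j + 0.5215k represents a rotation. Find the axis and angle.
axis = (0.6927, 0.4846, 0.5342), θ = 205°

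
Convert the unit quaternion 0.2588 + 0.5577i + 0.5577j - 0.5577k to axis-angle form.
axis = (√3/3, √3/3, -√3/3), θ = 5π/6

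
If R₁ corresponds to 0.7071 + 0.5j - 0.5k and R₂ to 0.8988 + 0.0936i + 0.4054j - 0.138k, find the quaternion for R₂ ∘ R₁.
0.3638 - 0.0675i + 0.7829j - 0.5002k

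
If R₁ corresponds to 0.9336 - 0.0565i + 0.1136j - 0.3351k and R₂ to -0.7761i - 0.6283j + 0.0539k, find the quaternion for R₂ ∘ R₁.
0.0456 - 0.5201i - 0.8497j - 0.0733k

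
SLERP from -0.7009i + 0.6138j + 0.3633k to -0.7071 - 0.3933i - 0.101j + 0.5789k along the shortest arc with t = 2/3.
-0.5352 - 0.5831i + 0.1735j + 0.5861k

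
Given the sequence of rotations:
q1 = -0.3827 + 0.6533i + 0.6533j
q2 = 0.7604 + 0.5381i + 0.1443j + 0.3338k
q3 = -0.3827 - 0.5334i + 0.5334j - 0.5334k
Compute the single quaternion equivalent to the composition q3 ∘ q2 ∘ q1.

q2 · q1 = -0.7368 + 0.0728i + 0.6596j + 0.1295k
q3 · q2 · q1 = 0.038 + 0.7861i - 0.6152j - 0.0472k
0.038 + 0.7861i - 0.6152j - 0.0472k


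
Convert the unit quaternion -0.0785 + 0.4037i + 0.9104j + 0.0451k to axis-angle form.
axis = (0.405, 0.9132, 0.0452), θ = 189°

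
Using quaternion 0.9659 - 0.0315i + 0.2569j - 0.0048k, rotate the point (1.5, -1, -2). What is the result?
(0.316, -1.153, -2.413)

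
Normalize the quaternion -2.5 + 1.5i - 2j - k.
-0.6804 + 0.4082i - 0.5443j - 0.2722k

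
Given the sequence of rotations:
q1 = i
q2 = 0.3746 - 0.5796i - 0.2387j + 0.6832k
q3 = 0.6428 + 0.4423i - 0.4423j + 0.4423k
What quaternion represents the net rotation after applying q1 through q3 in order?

q2 · q1 = 0.5796 + 0.3746i + 0.6832j + 0.2387k
q3 · q2 · q1 = 0.4035 + 0.0894i + 0.2429j + 0.8777k
0.4035 + 0.0894i + 0.2429j + 0.8777k


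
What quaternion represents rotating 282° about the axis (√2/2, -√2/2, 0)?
-0.7771 + 0.445i - 0.445j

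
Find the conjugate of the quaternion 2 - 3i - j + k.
2 + 3i + j - k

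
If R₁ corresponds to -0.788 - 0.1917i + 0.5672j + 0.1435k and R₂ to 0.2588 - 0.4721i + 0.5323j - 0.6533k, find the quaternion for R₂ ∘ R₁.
-0.5026 + 0.7693i - 0.0797j + 0.3862k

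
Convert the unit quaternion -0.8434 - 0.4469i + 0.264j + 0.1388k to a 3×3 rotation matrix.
[[0.8221, -0.0018, -0.5694], [-0.4701, 0.562, -0.6805], [0.3213, 0.8271, 0.4612]]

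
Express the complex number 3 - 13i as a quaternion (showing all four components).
3 - 13i + 0j + 0k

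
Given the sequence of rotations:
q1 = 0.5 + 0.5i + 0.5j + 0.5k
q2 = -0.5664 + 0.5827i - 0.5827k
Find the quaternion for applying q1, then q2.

q2 · q1 = -0.2832 + 0.2995i - 0.8659j - 0.2832k
-0.2832 + 0.2995i - 0.8659j - 0.2832k


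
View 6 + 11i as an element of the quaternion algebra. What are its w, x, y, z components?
6 + 11i + 0j + 0k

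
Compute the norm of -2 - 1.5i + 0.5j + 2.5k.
3.571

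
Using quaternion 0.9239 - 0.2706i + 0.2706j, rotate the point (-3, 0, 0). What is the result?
(-2.561, 0.439, 1.5)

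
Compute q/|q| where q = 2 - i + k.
0.8165 - 0.4082i + 0.4082k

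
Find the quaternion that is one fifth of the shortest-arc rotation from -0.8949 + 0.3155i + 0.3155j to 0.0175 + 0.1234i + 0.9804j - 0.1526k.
-0.7864 + 0.3108i + 0.5324j - 0.0395k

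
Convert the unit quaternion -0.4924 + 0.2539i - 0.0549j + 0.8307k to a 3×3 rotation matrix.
[[-0.3862, 0.7902, 0.4759], [-0.846, -0.5091, 0.1588], [0.3678, -0.3413, 0.865]]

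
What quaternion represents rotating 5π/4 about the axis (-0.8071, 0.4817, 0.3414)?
-0.3827 - 0.7457i + 0.445j + 0.3154k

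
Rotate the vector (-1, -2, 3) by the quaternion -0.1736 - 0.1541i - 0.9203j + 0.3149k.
(0.774, -3.582, -0.755)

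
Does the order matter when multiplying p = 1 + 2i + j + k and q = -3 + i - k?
Yes: pq = -4 - 6i - 5k ≠ -4 - 4i - 6j - 3k = qp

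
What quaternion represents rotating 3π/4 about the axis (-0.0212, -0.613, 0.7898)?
0.3827 - 0.0196i - 0.5663j + 0.7297k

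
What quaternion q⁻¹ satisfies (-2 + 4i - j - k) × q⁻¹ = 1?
-0.0909 - 0.1818i + 0.0455j + 0.0455k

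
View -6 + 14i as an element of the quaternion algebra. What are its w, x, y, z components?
-6 + 14i + 0j + 0k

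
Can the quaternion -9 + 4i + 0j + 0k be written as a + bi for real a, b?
Yes. The quaternion -9 + 4i has j- and k-coefficients y = z = 0, so it lies in the complex subalgebra spanned by 1 and i.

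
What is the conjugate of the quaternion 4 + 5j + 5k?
4 - 5j - 5k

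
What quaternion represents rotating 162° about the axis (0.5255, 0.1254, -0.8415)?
0.1564 + 0.519i + 0.1239j - 0.8311k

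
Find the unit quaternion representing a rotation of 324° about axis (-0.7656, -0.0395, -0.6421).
-0.9511 - 0.2366i - 0.0122j - 0.1984k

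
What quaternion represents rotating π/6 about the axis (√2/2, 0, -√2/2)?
0.9659 + 0.183i - 0.183k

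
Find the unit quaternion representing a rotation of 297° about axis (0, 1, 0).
-0.8526 + 0.5225j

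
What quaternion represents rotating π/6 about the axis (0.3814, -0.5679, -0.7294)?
0.9659 + 0.0987i - 0.147j - 0.1888k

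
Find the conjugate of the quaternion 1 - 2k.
1 + 2k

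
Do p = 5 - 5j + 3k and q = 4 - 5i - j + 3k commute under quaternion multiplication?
No: pq = 6 - 37i - 40j + 2k ≠ 6 - 13i - 10j + 52k = qp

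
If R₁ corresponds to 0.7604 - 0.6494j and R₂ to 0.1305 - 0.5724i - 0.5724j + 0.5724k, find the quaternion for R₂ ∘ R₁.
-0.2725 - 0.0635i - 0.52j + 0.807k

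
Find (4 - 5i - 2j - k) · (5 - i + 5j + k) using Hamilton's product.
26 - 26i + 16j - 28k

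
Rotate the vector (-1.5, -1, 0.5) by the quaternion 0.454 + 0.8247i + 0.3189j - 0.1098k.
(-1.73, -0.664, -0.255)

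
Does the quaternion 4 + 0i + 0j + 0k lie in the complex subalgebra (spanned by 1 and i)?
Yes. The quaternion 4 has j- and k-coefficients y = z = 0, so it lies in the complex subalgebra spanned by 1 and i.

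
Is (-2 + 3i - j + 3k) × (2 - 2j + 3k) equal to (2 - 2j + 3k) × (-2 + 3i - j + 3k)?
No: pq = -15 + 9i - 7j - 6k ≠ -15 + 3i + 11j + 6k = qp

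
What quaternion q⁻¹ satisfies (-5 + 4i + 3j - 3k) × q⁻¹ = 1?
-0.0847 - 0.0678i - 0.0508j + 0.0508k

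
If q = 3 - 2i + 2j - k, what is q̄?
3 + 2i - 2j + k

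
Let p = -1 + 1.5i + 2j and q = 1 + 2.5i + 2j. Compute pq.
-8.75 - i - 2k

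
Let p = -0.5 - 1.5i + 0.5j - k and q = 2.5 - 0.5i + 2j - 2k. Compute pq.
-5 - 2.5i - 2.25j - 4.25k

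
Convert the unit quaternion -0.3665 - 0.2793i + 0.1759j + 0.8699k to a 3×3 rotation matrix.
[[-0.5753, 0.5394, -0.6149], [-0.7359, -0.6695, 0.1013], [-0.357, 0.5108, 0.7821]]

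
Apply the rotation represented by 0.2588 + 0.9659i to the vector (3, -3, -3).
(3, 4.098, 1.098)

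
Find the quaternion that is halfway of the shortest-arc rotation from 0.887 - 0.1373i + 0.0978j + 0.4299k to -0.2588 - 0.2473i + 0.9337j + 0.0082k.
0.7722 + 0.0741i - 0.5634j + 0.2842k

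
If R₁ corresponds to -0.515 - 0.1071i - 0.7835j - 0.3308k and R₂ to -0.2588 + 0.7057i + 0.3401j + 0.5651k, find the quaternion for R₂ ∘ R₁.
0.6623 - 0.0055i + 0.2005j - 0.7219k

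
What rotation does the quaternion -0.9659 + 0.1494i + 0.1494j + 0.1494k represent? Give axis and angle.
axis = (√3/3, √3/3, √3/3), θ = 11π/6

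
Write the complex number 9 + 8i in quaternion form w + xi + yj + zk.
9 + 8i + 0j + 0k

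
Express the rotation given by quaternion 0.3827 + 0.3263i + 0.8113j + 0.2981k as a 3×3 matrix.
[[-0.4941, 0.3013, 0.8155], [0.7576, 0.6093, 0.2339], [-0.4264, 0.7334, -0.5294]]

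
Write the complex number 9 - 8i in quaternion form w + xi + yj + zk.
9 - 8i + 0j + 0k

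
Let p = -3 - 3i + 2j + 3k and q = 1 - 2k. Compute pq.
3 - 7i - 4j + 9k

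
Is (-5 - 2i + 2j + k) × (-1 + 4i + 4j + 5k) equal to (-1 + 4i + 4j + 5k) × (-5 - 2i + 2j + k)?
No: pq = -12i - 8j - 42k ≠ -24i - 36j - 10k = qp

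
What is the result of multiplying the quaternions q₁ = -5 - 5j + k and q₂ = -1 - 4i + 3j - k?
21 + 22i - 14j - 16k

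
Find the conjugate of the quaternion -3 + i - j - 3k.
-3 - i + j + 3k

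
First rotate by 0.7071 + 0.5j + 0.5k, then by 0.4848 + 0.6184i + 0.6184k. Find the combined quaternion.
0.0336 + 0.1281i - 0.0668j + 0.9889k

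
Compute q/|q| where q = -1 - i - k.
-0.5774 - 0.5774i - 0.5774k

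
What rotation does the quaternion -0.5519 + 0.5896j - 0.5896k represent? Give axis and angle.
axis = (0, √2/2, -√2/2), θ = 247°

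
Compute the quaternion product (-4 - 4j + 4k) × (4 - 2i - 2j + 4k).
-40 - 16j - 8k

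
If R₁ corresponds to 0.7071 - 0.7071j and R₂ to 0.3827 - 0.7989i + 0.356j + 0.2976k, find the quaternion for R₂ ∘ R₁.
0.5223 - 0.3545i - 0.0189j + 0.7753k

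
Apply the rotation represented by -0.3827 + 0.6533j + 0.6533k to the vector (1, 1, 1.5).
(-0.957, 0.927, 1.573)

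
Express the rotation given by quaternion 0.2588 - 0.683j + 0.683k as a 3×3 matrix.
[[-0.866, -0.3535, -0.3535], [0.3535, 0.067, -0.933], [0.3535, -0.933, 0.067]]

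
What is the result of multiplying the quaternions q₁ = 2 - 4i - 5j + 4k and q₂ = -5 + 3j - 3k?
17 + 23i + 19j - 38k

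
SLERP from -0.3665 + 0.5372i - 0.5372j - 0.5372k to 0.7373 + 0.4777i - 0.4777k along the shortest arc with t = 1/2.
0.2352 + 0.6437i - 0.3407j - 0.6437k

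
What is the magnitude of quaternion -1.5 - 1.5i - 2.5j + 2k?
3.841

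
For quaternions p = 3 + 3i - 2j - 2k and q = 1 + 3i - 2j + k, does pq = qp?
No: pq = -8 + 6i - 17j + k ≠ -8 + 18i + j + k = qp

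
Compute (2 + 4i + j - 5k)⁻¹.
0.0435 - 0.087i - 0.0217j + 0.1087k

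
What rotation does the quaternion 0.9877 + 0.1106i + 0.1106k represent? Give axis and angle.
axis = (√2/2, 0, √2/2), θ = 18°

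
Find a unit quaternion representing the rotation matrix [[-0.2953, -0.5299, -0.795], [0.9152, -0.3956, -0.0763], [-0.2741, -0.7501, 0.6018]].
0.4772 - 0.353i - 0.2729j + 0.7571k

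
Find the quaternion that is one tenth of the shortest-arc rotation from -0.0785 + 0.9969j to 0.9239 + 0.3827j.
0.0471 + 0.9989j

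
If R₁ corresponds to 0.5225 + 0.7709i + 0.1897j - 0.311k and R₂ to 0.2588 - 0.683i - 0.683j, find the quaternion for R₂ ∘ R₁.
0.7913 + 0.0551i - 0.5202j + 0.3165k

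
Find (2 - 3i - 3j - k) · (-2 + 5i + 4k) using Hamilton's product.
15 + 4i + 13j + 25k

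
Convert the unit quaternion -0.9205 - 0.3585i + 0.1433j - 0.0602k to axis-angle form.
axis = (-0.9175, 0.3667, -0.1541), θ = 314°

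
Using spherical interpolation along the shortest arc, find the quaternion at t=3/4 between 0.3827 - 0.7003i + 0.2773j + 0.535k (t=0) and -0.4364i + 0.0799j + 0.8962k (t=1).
0.1019 - 0.5237i + 0.1356j + 0.8349k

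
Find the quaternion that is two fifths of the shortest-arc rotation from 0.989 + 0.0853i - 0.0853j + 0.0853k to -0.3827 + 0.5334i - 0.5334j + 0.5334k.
0.9278 - 0.2154i + 0.2154j - 0.2154k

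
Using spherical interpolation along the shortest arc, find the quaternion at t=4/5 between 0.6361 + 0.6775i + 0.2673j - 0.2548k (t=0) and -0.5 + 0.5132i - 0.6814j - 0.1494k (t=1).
0.6463 - 0.2788i + 0.7074j + 0.0645k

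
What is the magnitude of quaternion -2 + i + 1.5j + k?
2.872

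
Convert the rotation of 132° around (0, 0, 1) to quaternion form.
0.4067 + 0.9135k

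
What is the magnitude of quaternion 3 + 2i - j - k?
√15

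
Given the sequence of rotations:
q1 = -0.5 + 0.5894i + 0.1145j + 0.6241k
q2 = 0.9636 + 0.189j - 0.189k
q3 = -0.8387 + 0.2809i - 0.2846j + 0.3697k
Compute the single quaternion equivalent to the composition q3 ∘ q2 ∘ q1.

q2 · q1 = -0.3855 + 0.7075i - 0.0956j + 0.5845k
q3 · q2 · q1 = -0.1187 - 0.8327i + 0.2873j - 0.4582k
-0.1187 - 0.8327i + 0.2873j - 0.4582k


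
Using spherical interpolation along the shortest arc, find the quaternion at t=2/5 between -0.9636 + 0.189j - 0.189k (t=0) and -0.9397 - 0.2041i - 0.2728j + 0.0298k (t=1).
-0.9908 - 0.0853i + 0.0032j - 0.1048k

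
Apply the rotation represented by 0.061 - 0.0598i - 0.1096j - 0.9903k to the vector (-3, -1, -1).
(2.717, 1.067, -1.574)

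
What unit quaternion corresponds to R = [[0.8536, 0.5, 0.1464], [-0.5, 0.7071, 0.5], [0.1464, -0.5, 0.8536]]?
0.9239 - 0.2706i - 0.2706k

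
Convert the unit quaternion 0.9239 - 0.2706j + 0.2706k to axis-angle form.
axis = (0, -√2/2, √2/2), θ = π/4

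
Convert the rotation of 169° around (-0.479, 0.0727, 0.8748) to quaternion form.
0.0958 - 0.4768i + 0.0724j + 0.8708k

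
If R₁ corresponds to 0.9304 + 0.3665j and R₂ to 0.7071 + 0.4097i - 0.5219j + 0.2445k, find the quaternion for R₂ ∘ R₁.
0.8492 + 0.2916i - 0.2264j + 0.3776k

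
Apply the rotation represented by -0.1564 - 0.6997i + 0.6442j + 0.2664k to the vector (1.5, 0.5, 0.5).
(-0.654, -1.476, -0.38)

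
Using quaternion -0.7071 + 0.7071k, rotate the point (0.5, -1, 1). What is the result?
(-1, -0.5, 1)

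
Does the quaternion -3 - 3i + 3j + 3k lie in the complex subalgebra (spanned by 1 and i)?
No. The quaternion -3 - 3i + 3j + 3k has j-coefficient y = 3 and k-coefficient z = 3, not both zero, so it does not lie in the complex subalgebra spanned by 1 and i.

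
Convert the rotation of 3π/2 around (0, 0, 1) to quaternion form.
-0.7071 + 0.7071k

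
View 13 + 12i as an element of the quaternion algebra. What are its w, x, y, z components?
13 + 12i + 0j + 0k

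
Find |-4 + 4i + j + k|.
√34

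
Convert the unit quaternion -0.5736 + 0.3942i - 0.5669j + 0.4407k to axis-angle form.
axis = (0.4812, -0.6921, 0.538), θ = 250°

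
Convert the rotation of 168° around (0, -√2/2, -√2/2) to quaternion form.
0.1045 - 0.7032j - 0.7032k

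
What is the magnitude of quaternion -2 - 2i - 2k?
√12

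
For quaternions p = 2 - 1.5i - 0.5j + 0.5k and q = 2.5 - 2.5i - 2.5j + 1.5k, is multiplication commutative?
No: pq = -0.75 - 8.25i - 5.25j + 6.75k ≠ -0.75 - 9.25i - 7.25j + 1.75k = qp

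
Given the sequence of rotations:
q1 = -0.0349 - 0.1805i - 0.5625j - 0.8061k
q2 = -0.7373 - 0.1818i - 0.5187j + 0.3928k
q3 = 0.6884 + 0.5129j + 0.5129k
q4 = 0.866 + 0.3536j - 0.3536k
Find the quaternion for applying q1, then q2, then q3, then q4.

q2 · q1 = 0.0178 + 0.7785i + 0.2154j + 0.5893k
q3 · q2 · q1 = -0.4005 + 0.7277i + 0.5567j + 0.0155k
q4 · q3 · q2 · q1 = -0.5382 + 0.8325i + 0.0832j - 0.1023k
-0.5382 + 0.8325i + 0.0832j - 0.1023k


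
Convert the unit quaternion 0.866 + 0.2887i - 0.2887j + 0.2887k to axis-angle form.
axis = (√3/3, -√3/3, √3/3), θ = π/3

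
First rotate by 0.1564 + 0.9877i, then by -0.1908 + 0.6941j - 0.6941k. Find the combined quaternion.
-0.0298 - 0.1885i - 0.577j - 0.7941k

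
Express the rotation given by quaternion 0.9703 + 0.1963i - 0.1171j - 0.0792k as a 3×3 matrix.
[[0.96, 0.1077, -0.2583], [-0.1997, 0.9104, -0.3624], [0.1962, 0.3995, 0.8955]]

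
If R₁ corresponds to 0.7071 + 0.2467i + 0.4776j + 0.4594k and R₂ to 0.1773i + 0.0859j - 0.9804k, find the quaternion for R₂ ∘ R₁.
0.3656 + 0.6331i - 0.2626j - 0.6298k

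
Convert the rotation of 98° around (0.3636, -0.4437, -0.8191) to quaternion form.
0.6561 + 0.2744i - 0.3349j - 0.6182k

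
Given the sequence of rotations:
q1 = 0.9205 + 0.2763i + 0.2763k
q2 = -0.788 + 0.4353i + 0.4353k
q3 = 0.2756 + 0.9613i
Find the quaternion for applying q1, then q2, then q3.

q2 · q1 = -0.9659 + 0.183i + 0.183k
q3 · q2 · q1 = -0.4421 - 0.8781i - 0.1759j + 0.0504k
-0.4421 - 0.8781i - 0.1759j + 0.0504k


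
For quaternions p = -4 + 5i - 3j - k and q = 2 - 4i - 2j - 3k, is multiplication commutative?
No: pq = 3 + 33i + 21j - 12k ≠ 3 + 19i - 17j + 32k = qp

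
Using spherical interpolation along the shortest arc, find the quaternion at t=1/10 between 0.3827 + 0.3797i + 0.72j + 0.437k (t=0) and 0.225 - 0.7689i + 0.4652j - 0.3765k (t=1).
0.3417 + 0.4908i + 0.6364j + 0.4871k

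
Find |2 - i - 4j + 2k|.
5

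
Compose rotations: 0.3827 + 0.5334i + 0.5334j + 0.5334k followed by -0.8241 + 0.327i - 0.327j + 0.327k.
-0.4898 - 0.6633i - 0.5647j + 0.0344k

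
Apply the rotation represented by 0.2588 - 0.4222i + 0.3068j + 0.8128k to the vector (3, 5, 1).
(-5.455, -2.187, -0.679)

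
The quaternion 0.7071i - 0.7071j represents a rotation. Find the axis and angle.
axis = (√2/2, -√2/2, 0), θ = π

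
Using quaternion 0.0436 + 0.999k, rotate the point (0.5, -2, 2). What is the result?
(-0.324, 2.036, 2)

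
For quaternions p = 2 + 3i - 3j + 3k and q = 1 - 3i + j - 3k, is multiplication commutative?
No: pq = 23 + 3i - j - 9k ≠ 23 - 9i - j + 3k = qp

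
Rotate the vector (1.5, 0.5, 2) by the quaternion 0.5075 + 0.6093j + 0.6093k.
(0.2, 2.541, -0.041)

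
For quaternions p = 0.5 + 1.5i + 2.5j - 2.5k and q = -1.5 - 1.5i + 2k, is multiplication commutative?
No: pq = 6.5 + 2i - 3j + 8.5k ≠ 6.5 - 8i - 4.5j + k = qp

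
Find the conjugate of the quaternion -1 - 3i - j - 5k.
-1 + 3i + j + 5k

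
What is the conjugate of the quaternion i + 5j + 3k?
-i - 5j - 3k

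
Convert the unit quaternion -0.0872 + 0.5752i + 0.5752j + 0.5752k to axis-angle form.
axis = (√3/3, √3/3, √3/3), θ = 190°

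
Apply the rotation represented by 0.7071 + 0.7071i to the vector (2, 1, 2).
(2, -2, 1)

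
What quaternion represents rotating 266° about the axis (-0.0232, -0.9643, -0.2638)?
-0.682 - 0.017i - 0.7052j - 0.1929k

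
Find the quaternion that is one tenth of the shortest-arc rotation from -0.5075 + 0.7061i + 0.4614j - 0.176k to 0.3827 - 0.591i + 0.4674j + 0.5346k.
-0.5209 + 0.7319i + 0.3748j - 0.2294k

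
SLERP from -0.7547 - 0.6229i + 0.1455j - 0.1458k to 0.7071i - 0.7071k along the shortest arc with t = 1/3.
-0.5849 - 0.7814i + 0.1128j + 0.1856k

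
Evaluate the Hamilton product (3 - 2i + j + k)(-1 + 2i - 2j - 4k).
7 + 6i - 13j - 11k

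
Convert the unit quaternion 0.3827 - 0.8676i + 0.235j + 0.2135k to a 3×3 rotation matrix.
[[0.7984, -0.5712, -0.1906], [-0.2444, -0.5966, 0.7644], [-0.5503, -0.5637, -0.6159]]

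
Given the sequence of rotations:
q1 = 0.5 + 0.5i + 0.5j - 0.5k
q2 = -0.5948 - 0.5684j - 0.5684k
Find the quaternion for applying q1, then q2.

q2 · q1 = -0.2974 + 0.271i - 0.8658j + 0.2974k
-0.2974 + 0.271i - 0.8658j + 0.2974k


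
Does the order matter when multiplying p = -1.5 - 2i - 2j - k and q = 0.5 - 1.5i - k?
Yes: pq = -4.75 + 3.25i - 1.5j - 2k ≠ -4.75 - 0.75i - 0.5j + 4k = qp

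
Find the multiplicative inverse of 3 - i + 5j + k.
0.0833 + 0.0278i - 0.1389j - 0.0278k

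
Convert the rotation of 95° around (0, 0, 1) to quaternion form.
0.6756 + 0.7373k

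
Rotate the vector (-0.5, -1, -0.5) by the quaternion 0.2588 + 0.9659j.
(0.183, -1, 0.683)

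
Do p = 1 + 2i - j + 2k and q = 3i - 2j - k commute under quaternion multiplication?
No: pq = -6 + 8i + 6j - 2k ≠ -6 - 2i - 10j = qp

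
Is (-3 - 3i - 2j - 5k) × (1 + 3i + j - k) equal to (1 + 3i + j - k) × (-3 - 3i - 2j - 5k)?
No: pq = 3 - 5i - 23j + k ≠ 3 - 19i + 13j - 5k = qp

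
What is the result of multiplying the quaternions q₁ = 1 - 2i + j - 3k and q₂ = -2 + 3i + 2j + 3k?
11 + 16i - 3j + 2k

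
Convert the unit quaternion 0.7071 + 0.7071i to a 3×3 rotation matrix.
[[1, 0, 0], [0, 0, -1], [0, 1, 0]]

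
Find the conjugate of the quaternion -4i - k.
4i + k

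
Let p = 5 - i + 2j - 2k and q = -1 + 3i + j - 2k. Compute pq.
-8 + 14i - 5j - 15k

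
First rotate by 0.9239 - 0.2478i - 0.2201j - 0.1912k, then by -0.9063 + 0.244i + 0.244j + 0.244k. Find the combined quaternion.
-0.6765 + 0.4571i + 0.4111j + 0.4055k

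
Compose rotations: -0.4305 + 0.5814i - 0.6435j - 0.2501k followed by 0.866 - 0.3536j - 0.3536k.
-0.6888 + 0.3644i - 0.6106j + 0.1412k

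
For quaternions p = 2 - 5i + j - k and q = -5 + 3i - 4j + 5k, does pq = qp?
No: pq = 14 + 32i + 9j + 32k ≠ 14 + 30i - 35j - 2k = qp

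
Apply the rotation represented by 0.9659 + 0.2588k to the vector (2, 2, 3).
(0.732, 2.732, 3)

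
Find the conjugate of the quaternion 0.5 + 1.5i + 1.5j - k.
0.5 - 1.5i - 1.5j + k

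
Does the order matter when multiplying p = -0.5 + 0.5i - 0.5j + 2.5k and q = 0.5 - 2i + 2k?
Yes: pq = -4.25 + 0.25i - 6.25j - 0.75k ≠ -4.25 + 2.25i + 5.75j + 1.25k = qp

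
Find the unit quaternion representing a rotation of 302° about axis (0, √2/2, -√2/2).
-0.8746 + 0.3428j - 0.3428k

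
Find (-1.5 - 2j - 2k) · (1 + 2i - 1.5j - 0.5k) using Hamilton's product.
-5.5 - 5i - 3.75j + 2.75k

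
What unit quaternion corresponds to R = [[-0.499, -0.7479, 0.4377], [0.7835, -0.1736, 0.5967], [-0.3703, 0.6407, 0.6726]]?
0.5 + 0.022i + 0.404j + 0.7657k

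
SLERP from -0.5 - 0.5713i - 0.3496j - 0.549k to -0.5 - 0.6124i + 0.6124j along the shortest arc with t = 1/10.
-0.5356 - 0.6172i - 0.2523j - 0.5183k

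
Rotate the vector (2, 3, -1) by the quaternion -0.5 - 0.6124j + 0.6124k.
(0.225, 0.275, -3.725)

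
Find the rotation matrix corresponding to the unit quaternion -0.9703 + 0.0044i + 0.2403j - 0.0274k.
[[0.883, -0.0511, -0.4666], [0.0553, 0.9985, -0.0046], [0.4661, -0.0217, 0.8845]]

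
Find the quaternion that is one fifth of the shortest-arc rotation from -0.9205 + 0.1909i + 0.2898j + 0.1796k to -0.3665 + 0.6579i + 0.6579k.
-0.8648 + 0.3145i + 0.2455j + 0.3049k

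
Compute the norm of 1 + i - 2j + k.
√7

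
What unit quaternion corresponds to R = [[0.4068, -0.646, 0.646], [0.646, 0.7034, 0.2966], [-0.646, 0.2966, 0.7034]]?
0.8387 + 0.3851j + 0.3851k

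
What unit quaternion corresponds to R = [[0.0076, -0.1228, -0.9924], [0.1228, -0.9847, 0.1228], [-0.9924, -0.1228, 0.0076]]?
0.0872 - 0.7044i + 0.7044k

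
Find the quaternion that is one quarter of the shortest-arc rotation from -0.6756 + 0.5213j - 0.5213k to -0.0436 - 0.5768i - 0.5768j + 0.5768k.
-0.5313 + 0.1675i + 0.5872j - 0.5872k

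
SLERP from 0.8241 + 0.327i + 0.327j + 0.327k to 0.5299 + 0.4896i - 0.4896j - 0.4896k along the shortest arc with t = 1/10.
0.8577 + 0.3777i + 0.2466j + 0.2466k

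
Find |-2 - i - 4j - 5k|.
√46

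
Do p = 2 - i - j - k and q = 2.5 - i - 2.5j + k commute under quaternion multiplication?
No: pq = 2.5 - 8i - 5.5j + k ≠ 2.5 - i - 9.5j - 2k = qp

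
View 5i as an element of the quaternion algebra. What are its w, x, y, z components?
0 + 5i + 0j + 0k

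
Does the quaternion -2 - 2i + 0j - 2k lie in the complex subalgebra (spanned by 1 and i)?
No. The quaternion -2 - 2i - 2k has j-coefficient y = 0 and k-coefficient z = -2, not both zero, so it does not lie in the complex subalgebra spanned by 1 and i.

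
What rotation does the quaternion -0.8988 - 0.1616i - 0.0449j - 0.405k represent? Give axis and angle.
axis = (-0.3687, -0.1024, -0.9239), θ = 308°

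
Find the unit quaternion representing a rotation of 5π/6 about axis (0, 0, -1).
0.2588 - 0.9659k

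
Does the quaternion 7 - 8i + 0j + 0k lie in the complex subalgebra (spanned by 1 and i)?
Yes. The quaternion 7 - 8i has j- and k-coefficients y = z = 0, so it lies in the complex subalgebra spanned by 1 and i.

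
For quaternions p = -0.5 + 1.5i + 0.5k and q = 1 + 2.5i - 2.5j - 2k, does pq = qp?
No: pq = -3.25 + 1.5i + 5.5j - 2.25k ≠ -3.25 - i - 3j + 5.25k = qp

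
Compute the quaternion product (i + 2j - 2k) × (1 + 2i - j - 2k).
-4 - 5i - 7k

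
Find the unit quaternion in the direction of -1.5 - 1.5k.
-0.7071 - 0.7071k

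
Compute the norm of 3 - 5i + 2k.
√38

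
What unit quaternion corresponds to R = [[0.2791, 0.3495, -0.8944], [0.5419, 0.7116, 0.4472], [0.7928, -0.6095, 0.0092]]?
0.7071 - 0.3736i - 0.5965j + 0.068k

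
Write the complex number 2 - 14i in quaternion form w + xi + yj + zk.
2 - 14i + 0j + 0k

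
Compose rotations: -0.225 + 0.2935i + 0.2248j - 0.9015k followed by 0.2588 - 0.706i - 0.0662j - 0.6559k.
-0.4274 + 0.4419i - 0.7559j - 0.225k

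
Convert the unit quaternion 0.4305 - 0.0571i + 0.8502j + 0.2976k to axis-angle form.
axis = (-0.0633, 0.942, 0.3297), θ = 129°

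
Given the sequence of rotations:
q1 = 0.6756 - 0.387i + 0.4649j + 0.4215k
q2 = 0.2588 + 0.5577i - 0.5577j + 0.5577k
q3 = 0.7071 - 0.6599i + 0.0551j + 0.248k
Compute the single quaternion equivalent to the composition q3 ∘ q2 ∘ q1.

q2 · q1 = 0.4149 - 0.2177i - 0.7074j + 0.5293k
q3 · q2 · q1 = 0.0574 - 0.2231i - 0.182j + 0.956k
0.0574 - 0.2231i - 0.182j + 0.956k


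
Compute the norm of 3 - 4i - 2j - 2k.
√33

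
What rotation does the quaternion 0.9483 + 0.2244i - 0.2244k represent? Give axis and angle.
axis = (√2/2, 0, -√2/2), θ = 37°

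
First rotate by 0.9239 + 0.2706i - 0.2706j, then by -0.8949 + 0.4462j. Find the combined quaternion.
-0.7061 - 0.2422i + 0.6544j - 0.1207k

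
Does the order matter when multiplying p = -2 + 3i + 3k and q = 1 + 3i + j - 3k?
Yes: pq = -2 - 6i + 16j + 12k ≠ -2 - 20j + 6k = qp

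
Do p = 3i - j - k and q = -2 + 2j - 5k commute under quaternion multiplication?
No: pq = -3 + i + 17j + 8k ≠ -3 - 13i - 13j - 4k = qp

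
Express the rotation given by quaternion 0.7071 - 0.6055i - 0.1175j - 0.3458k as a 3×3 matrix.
[[0.7332, 0.6313, 0.2526], [-0.3467, 0.0276, 0.9376], [0.5849, -0.775, 0.2391]]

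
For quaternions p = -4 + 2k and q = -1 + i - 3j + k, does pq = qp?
No: pq = 2 + 2i + 14j - 6k ≠ 2 - 10i + 10j - 6k = qp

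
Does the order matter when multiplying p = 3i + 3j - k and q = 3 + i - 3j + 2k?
Yes: pq = 8 + 12i + 2j - 15k ≠ 8 + 6i + 16j + 9k = qp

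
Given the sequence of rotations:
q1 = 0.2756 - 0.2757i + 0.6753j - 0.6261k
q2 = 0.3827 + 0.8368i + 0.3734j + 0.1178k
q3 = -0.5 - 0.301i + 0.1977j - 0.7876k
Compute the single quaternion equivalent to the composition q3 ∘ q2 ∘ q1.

q2 · q1 = 0.1578 - 0.1882i + 0.8528j + 0.4609k
q3 · q2 · q1 = 0.0589 + 0.8094i - 0.1082j - 0.5742k
0.0589 + 0.8094i - 0.1082j - 0.5742k


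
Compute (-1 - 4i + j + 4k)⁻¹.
-0.0294 + 0.1176i - 0.0294j - 0.1176k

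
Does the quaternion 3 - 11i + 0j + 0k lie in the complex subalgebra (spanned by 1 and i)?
Yes. The quaternion 3 - 11i has j- and k-coefficients y = z = 0, so it lies in the complex subalgebra spanned by 1 and i.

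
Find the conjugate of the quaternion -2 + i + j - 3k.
-2 - i - j + 3k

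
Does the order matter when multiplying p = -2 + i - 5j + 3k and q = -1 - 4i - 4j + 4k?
Yes: pq = -26 - i - 3j - 35k ≠ -26 + 15i + 29j + 13k = qp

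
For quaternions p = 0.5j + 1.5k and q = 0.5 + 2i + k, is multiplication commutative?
No: pq = -1.5 + 0.5i + 3.25j - 0.25k ≠ -1.5 - 0.5i - 2.75j + 1.75k = qp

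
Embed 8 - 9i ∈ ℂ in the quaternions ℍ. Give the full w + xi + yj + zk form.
8 - 9i + 0j + 0k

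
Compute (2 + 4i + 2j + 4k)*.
2 - 4i - 2j - 4k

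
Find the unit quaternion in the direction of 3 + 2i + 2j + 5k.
0.4629 + 0.3086i + 0.3086j + 0.7715k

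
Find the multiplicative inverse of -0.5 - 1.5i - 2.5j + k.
-0.0513 + 0.1538i + 0.2564j - 0.1026k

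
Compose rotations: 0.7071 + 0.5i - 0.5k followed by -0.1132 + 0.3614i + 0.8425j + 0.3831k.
-0.0692 - 0.2223i + 0.968j - 0.0938k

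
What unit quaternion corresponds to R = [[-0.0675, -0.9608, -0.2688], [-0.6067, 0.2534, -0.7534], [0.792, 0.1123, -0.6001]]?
-0.3827 - 0.5655i + 0.693j - 0.2313k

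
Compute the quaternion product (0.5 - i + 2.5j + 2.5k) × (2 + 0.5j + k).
-2.75 - 0.75i + 6.25j + 5k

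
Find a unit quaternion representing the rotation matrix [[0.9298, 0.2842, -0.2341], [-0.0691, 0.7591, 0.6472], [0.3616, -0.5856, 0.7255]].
0.9239 - 0.3336i - 0.1612j - 0.0956k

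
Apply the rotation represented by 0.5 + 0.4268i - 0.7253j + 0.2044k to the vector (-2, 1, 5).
(-3.306, -2.235, -3.751)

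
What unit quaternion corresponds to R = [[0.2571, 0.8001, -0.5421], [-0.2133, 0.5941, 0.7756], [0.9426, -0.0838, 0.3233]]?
0.7373 - 0.2914i - 0.5034j - 0.3436k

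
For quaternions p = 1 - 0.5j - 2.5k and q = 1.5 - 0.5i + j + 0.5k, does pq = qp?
No: pq = 3.25 + 1.75i + 1.5j - 3.5k ≠ 3.25 - 2.75i - j - 3k = qp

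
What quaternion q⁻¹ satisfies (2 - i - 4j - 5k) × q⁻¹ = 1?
0.0435 + 0.0217i + 0.087j + 0.1087k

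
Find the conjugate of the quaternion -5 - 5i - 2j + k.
-5 + 5i + 2j - k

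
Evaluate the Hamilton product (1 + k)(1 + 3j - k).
2 - 3i + 3j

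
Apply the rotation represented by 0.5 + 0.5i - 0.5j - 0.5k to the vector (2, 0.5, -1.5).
(1.5, -2, 0.5)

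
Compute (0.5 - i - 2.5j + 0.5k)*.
0.5 + i + 2.5j - 0.5k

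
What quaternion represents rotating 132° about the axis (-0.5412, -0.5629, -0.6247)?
0.4067 - 0.4944i - 0.5142j - 0.5707k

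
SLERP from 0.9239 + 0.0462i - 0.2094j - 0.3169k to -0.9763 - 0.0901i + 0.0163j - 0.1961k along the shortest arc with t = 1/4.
0.9657 + 0.0591i - 0.165j - 0.1917k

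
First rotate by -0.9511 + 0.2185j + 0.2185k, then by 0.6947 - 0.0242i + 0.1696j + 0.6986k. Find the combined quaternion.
-0.8504 - 0.0926i - 0.0042j - 0.5179k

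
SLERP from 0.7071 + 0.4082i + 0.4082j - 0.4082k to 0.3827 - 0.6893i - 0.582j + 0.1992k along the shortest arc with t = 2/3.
0.0024 + 0.7084i + 0.6251j - 0.3277k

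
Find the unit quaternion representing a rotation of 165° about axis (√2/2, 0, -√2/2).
0.1305 + 0.7011i - 0.7011k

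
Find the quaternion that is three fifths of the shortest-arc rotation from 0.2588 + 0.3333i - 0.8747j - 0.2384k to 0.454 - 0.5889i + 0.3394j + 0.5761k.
-0.186 + 0.554i - 0.6383j - 0.501k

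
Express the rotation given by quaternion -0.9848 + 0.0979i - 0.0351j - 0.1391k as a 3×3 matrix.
[[0.9588, -0.2808, 0.0419], [0.2671, 0.9421, 0.2026], [-0.0964, -0.1831, 0.9784]]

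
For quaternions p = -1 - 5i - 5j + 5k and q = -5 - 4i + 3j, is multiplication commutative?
No: pq = 14i + 2j - 60k ≠ 44i + 42j + 10k = qp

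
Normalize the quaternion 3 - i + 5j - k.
0.5 - 0.1667i + 0.8333j - 0.1667k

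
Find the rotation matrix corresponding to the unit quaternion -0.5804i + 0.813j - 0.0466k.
[[-0.3263, -0.9437, 0.0541], [-0.9437, 0.3219, -0.0758], [0.0541, -0.0758, -0.9957]]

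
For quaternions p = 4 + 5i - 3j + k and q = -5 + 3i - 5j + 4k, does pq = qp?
No: pq = -54 - 20i - 22j - 5k ≠ -54 - 6i + 12j + 27k = qp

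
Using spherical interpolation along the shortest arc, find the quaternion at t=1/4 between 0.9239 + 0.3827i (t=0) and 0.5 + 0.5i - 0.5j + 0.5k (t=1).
0.8735 + 0.4443i - 0.1407j + 0.1407k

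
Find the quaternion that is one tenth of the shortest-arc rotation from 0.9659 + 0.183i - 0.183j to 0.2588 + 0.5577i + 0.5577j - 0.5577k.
0.9599 + 0.2509i - 0.0995j - 0.0757k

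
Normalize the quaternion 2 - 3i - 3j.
0.4264 - 0.6396i - 0.6396j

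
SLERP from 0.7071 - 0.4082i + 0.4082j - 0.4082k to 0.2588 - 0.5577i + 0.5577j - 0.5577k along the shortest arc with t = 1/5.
0.6293 - 0.4487i + 0.4487j - 0.4487k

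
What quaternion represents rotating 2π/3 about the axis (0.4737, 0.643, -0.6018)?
0.5 + 0.4102i + 0.5569j - 0.5212k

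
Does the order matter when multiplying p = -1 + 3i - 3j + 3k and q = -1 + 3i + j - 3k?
Yes: pq = 4 + 20j + 12k ≠ 4 - 12i - 16j - 12k = qp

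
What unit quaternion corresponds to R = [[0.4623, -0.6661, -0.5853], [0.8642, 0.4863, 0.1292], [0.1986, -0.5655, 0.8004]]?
0.829 - 0.2095i - 0.2364j + 0.4615k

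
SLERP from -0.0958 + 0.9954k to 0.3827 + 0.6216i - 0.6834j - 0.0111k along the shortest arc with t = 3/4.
-0.3841 - 0.566i + 0.6223j + 0.3805k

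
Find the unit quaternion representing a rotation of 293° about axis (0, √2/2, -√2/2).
-0.8339 + 0.3903j - 0.3903k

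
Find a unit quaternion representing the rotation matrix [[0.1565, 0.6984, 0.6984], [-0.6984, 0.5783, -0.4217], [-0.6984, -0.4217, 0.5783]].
0.7604 + 0.4592j - 0.4592k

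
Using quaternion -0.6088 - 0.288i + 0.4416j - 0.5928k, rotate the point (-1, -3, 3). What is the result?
(2.433, -3.484, 0.972)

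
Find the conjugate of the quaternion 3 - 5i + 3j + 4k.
3 + 5i - 3j - 4k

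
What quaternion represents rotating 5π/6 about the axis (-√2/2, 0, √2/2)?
0.2588 - 0.683i + 0.683k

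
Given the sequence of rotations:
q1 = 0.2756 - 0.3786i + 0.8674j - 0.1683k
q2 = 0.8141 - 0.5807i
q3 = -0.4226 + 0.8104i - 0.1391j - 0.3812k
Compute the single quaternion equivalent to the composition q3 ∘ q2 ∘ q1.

q2 · q1 = 0.0045 - 0.4683i + 0.6084j - 0.6407k
q3 · q2 · q1 = 0.218 + 0.5226i + 0.44j + 0.697k
0.218 + 0.5226i + 0.44j + 0.697k


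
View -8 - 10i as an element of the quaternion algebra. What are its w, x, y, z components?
-8 - 10i + 0j + 0k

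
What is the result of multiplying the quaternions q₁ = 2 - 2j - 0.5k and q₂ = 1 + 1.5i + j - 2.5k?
2.75 + 8.5i - 0.75j - 2.5k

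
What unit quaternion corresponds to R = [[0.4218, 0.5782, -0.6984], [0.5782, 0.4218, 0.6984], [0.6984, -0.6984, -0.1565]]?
0.6494 - 0.5377i - 0.5377j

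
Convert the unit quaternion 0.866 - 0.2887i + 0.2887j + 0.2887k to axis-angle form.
axis = (-√3/3, √3/3, √3/3), θ = π/3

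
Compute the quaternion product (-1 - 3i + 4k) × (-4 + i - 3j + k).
3 + 23i + 10j - 8k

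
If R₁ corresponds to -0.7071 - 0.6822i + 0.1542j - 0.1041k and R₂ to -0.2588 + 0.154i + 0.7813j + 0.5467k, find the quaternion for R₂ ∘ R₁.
0.2245 - 0.098i - 0.9493j + 0.1971k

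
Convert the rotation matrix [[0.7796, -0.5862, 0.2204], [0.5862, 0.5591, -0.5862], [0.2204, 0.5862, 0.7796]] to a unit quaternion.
0.8829 + 0.332i + 0.332k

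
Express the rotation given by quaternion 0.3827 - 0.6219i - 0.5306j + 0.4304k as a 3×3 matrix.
[[0.0664, 0.3305, -0.9415], [0.9894, -0.144, 0.0193], [-0.1292, -0.9327, -0.3366]]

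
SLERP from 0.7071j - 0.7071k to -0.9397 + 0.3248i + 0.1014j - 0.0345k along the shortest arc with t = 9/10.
-0.9162 + 0.3167i + 0.2032j - 0.138k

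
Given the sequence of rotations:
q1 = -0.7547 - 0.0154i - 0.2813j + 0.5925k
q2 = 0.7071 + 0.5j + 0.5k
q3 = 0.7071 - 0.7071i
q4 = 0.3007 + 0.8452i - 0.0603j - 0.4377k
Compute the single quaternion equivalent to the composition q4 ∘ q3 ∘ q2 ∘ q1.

q2 · q1 = -0.6892 + 0.426i - 0.584j + 0.0493k
q3 · q2 · q1 = -0.1861 + 0.7886i - 0.3781j + 0.4478k
q4 · q3 · q2 · q1 = -0.5493 - 0.1127i - 0.8261j - 0.0559k
-0.5493 - 0.1127i - 0.8261j - 0.0559k


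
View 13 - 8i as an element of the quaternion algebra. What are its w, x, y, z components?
13 - 8i + 0j + 0k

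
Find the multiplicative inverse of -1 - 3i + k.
-0.0909 + 0.2727i - 0.0909k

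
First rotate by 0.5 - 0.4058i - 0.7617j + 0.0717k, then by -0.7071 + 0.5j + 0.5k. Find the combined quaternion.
-0.0086 + 0.7036i + 0.5857j + 0.4022k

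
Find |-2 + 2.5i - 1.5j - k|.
3.674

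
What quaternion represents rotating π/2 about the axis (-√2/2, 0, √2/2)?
0.7071 - 0.5i + 0.5k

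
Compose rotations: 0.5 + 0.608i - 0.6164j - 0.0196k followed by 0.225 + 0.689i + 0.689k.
-0.2929 + 0.906i + 0.2937j - 0.0846k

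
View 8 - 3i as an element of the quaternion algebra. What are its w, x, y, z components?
8 - 3i + 0j + 0k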